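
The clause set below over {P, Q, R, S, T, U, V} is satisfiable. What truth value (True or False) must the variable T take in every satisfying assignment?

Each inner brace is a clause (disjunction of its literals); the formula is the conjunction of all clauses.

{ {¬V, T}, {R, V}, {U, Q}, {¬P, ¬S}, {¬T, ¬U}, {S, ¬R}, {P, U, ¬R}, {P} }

Suppose T = False.
The clause (¬V) is unit, so V = False.
The clause (R) is unit, so R = True.
The clause (S) is unit, so S = True.
The clause (¬P) is unit, so P = False.
But (P) is also a unit clause — contradiction.
So every satisfying assignment has T = True.

True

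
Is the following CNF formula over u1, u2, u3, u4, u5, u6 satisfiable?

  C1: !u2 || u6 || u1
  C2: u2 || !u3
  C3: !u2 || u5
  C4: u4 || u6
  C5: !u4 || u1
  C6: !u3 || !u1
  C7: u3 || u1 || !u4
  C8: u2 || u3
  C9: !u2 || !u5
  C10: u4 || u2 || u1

No

Suppose u2 = true.
Unit clause (u5) forces u5 = true.
Now (!u5) is unsatisfied and unit — conflict.
Undo u2 and try u2 = false.
Unit clause (!u3) forces u3 = false.
Now (u3) is unsatisfied and unit — conflict.
Both values of u2 lead to a conflict.
No assignment satisfies every clause.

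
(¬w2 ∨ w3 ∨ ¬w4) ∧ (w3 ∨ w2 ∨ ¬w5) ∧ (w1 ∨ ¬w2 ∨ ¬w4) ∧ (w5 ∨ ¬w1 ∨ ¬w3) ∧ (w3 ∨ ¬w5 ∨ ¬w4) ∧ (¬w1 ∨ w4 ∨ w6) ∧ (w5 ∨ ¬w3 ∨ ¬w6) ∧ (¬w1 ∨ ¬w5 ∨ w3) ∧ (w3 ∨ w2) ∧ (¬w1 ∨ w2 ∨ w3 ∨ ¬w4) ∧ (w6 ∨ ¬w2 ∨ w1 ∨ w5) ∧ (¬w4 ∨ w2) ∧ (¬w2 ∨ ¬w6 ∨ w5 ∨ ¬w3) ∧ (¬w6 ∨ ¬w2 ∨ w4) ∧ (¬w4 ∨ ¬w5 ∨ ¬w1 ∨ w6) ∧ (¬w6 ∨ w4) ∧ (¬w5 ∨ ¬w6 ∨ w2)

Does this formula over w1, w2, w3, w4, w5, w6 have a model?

Case w3 = True:
Case w5 = False:
From the singleton clause (¬w1), w1 = False.
From the singleton clause (¬w6), w6 = False.
From the singleton clause (¬w2), w2 = False.
From the singleton clause (¬w4), w4 = False.
This assignment satisfies each clause.
A satisfying assignment: w1=False; w2=False; w3=True; w4=False; w5=False; w6=False.

Yes, satisfiable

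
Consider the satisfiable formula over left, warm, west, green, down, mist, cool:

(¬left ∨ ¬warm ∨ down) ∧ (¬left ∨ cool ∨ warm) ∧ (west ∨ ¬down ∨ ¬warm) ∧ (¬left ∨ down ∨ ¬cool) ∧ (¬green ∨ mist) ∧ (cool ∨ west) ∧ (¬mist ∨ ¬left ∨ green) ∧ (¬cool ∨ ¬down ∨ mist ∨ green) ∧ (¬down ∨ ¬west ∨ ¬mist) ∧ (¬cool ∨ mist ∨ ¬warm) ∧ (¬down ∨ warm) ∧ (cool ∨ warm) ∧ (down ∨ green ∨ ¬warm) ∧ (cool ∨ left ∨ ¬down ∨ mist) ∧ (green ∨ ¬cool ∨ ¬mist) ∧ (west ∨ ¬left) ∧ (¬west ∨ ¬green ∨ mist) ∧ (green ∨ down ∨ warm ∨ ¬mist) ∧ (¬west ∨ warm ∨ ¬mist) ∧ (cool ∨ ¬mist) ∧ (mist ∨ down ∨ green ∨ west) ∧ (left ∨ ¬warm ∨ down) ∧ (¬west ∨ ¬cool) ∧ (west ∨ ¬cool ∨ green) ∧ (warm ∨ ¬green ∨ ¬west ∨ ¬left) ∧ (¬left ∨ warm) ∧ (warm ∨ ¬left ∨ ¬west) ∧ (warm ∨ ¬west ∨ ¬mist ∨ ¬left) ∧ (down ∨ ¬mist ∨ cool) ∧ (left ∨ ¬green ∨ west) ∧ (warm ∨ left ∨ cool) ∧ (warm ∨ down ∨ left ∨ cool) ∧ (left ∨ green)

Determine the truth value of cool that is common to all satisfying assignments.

False

Suppose cool = True.
The clause (¬west) is unit, so west = False.
The clause (¬left) is unit, so left = False.
The clause (green) is unit, so green = True.
But (¬green) is also a unit clause — contradiction.
So every satisfying assignment has cool = False.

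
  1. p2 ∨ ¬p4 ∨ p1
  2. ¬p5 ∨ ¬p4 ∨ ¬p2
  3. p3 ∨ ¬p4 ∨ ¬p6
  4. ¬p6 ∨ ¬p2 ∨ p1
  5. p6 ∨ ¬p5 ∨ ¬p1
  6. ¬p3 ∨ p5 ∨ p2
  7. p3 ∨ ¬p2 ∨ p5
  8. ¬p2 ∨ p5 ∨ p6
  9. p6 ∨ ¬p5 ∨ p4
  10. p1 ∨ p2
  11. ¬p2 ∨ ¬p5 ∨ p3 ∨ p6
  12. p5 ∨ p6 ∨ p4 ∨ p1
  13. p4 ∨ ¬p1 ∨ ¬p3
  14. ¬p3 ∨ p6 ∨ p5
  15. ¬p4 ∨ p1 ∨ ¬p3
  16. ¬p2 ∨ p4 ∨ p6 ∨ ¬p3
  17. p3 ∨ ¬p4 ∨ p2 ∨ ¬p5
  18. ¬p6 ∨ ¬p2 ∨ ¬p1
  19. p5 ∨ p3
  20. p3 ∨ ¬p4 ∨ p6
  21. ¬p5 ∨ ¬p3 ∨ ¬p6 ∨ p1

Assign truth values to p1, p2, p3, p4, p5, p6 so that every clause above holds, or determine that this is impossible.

Suppose p1 = True.
Suppose p6 = True.
Unit clause (¬p2) forces p2 = False.
Suppose p3 = True.
Unit clause (p5) forces p5 = True.
Unit clause (p4) forces p4 = True.
Every clause now holds.

p1=True, p2=False, p3=True, p4=True, p5=True, p6=True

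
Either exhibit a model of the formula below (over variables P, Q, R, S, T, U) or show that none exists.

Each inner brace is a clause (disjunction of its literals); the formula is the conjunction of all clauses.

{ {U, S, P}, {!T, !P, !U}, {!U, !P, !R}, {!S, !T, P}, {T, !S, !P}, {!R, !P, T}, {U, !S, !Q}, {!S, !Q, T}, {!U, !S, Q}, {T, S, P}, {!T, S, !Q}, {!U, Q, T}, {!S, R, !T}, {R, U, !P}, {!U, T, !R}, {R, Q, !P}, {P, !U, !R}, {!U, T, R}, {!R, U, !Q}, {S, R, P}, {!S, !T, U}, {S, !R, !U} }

Branch on U: set U = false.
Branch on S: set S = true.
From the singleton clause (!Q), Q = false.
From the singleton clause (!T), T = false.
From the singleton clause (!P), P = false.
Every clause is now satisfied; R is unconstrained.

P=false,  Q=false,  R=true,  S=true,  T=false,  U=false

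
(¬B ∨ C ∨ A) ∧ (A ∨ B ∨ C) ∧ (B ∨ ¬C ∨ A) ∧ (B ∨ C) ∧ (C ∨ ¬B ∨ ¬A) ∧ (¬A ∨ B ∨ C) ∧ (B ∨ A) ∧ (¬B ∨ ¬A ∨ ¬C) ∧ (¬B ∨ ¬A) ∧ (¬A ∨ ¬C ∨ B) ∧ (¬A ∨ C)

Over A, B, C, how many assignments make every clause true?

1

There are 2^3 = 8 truth assignments over (A, B, C).
Split on A. With A = True, the clauses containing A are satisfied and ¬A drops from the rest; 0 of the 2^2 = 4 assignments to the other variables satisfy what remains.
With A = False, by the same count on the reduced clause set, 1 assignment works.
Total: 0 + 1 = 1.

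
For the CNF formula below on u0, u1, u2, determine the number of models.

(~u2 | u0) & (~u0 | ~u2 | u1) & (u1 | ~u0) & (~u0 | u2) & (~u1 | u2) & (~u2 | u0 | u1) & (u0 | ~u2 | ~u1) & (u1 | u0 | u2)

There are 2^3 = 8 truth assignments over (u0, u1, u2).
Check each against the 8 clauses (columns in the order u0, u1, u2):
  F F F  ✗ fails (u1 | u0 | u2)
  F F T  ✗ fails (~u2 | u0)
  F T F  ✗ fails (~u1 | u2)
  F T T  ✗ fails (~u2 | u0)
  T F F  ✗ fails (u1 | ~u0)
  T F T  ✗ fails (~u0 | ~u2 | u1)
  T T F  ✗ fails (~u0 | u2)
  T T T  ✓ satisfies all
1 of the 8 rows is a model.

1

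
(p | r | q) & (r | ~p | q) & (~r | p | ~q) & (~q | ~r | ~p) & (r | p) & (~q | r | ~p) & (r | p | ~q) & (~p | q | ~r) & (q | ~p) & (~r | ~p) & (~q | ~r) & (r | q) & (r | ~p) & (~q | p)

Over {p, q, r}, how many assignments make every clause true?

1

There are 2^3 = 8 truth assignments over (p, q, r).
Check each against the 14 clauses (columns in the order p, q, r):
  F F F  ✗ fails (p | r | q)
  F F T  ✓ satisfies all
  F T F  ✗ fails (r | p)
  F T T  ✗ fails (~r | p | ~q)
  T F F  ✗ fails (r | ~p | q)
  T F T  ✗ fails (~p | q | ~r)
  T T F  ✗ fails (~q | r | ~p)
  T T T  ✗ fails (~q | ~r | ~p)
1 of the 8 rows is a model.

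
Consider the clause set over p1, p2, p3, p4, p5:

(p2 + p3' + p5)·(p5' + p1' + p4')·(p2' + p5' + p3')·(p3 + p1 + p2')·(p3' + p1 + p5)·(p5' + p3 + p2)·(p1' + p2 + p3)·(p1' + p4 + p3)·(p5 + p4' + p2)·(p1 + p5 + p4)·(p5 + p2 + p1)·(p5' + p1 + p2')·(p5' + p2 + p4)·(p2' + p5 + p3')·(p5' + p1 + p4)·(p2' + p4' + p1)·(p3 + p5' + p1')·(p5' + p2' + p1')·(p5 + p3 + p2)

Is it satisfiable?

Satisfiable

Try p2 = 1.
Try p5 = 0.
The clause (p3') is unit, so p3 = 0.
The clause (p1) is unit, so p1 = 1.
The clause (p4) is unit, so p4 = 1.
Every clause now holds.
A satisfying assignment: p1 ↦ 1; p2 ↦ 1; p3 ↦ 0; p4 ↦ 1; p5 ↦ 0.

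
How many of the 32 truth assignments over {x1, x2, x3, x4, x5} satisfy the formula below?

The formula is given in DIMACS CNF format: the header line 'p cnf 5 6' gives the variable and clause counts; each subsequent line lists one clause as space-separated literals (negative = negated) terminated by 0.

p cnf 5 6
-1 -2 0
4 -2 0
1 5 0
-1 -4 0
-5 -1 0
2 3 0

5

There are 2^5 = 32 truth assignments over (x1, x2, x3, x4, x5).
Split on x5. With x5 = True, the clauses containing x5 are satisfied and ¬x5 drops from the rest; 4 of the 2^4 = 16 assignments to the other variables satisfy what remains.
With x5 = False, by the same count on the reduced clause set, 1 assignment works.
(One model: x1=F, x2=F, x3=T, x4=F, x5=T.)
Total: 4 + 1 = 5.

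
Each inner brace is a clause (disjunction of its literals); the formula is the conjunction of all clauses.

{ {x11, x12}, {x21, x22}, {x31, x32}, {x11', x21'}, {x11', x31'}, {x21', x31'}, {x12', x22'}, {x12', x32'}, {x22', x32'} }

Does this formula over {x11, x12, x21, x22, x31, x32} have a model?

No

Case x11 = 1:
(x21') alone gives x21 = 0.
(x22) alone gives x22 = 1.
(x31') alone gives x31 = 0.
(x32) alone gives x32 = 1.
Now (x32') is unsatisfied and unit — conflict.
Backtrack on x11: now try x11 = 0.
(x12) alone gives x12 = 1.
(x22') alone gives x22 = 0.
(x21) alone gives x21 = 1.
(x31') alone gives x31 = 0.
(x32) alone gives x32 = 1.
Now (x32') is unsatisfied and unit — conflict.
Both values of x11 lead to a conflict.
No assignment satisfies every clause.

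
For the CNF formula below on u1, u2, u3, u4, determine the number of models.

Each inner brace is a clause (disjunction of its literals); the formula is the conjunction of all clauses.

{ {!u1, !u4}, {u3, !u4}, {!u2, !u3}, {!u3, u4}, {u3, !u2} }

3

There are 2^4 = 16 truth assignments over (u1, u2, u3, u4).
Check each against the 5 clauses (columns in the order u1, u2, u3, u4):
  F F F F  ✓ satisfies all
  F F F T  ✗ fails (u3 || !u4)
  F F T F  ✗ fails (!u3 || u4)
  F F T T  ✓ satisfies all
  F T F F  ✗ fails (u3 || !u2)
  F T F T  ✗ fails (u3 || !u4)
  F T T F  ✗ fails (!u2 || !u3)
  F T T T  ✗ fails (!u2 || !u3)
  T F F F  ✓ satisfies all
  T F F T  ✗ fails (!u1 || !u4)
  T F T F  ✗ fails (!u3 || u4)
  T F T T  ✗ fails (!u1 || !u4)
  T T F F  ✗ fails (u3 || !u2)
  T T F T  ✗ fails (!u1 || !u4)
  T T T F  ✗ fails (!u2 || !u3)
  T T T T  ✗ fails (!u1 || !u4)
3 of the 16 rows are models.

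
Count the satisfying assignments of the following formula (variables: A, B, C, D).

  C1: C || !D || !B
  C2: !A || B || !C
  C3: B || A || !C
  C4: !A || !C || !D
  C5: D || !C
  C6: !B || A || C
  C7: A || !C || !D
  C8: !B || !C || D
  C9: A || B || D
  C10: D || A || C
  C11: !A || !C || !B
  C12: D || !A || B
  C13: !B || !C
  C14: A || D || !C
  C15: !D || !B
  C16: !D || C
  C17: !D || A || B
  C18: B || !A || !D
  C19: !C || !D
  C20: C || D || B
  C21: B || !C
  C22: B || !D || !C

There are 2^4 = 16 truth assignments over (A, B, C, D).
Check each against the 22 clauses (columns in the order A, B, C, D):
  F F F F  ✗ fails (A || B || D)
  F F F T  ✗ fails (!D || C)
  F F T F  ✗ fails (B || A || !C)
  F F T T  ✗ fails (B || A || !C)
  F T F F  ✗ fails (!B || A || C)
  F T F T  ✗ fails (C || !D || !B)
  F T T F  ✗ fails (D || !C)
  F T T T  ✗ fails (A || !C || !D)
  T F F F  ✗ fails (D || !A || B)
  T F F T  ✗ fails (!D || C)
  T F T F  ✗ fails (!A || B || !C)
  T F T T  ✗ fails (!A || B || !C)
  T T F F  ✓ satisfies all
  T T F T  ✗ fails (C || !D || !B)
  T T T F  ✗ fails (D || !C)
  T T T T  ✗ fails (!A || !C || !D)
1 of the 16 rows is a model.

1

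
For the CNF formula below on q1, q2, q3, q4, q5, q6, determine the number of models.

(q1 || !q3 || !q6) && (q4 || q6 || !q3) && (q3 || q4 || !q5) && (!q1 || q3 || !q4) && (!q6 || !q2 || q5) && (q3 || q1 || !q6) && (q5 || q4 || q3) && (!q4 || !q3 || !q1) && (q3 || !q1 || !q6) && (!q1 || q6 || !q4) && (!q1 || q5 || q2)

There are 2^6 = 64 truth assignments over (q1, q2, q3, q4, q5, q6).
Split on q2. With q2 = true, the clauses containing q2 are satisfied and !q2 drops from the rest; 5 of the 2^5 = 32 assignments to the other variables satisfy what remains.
With q2 = false, by the same count on the reduced clause set, 5 assignments work.
Total: 5 + 5 = 10.

10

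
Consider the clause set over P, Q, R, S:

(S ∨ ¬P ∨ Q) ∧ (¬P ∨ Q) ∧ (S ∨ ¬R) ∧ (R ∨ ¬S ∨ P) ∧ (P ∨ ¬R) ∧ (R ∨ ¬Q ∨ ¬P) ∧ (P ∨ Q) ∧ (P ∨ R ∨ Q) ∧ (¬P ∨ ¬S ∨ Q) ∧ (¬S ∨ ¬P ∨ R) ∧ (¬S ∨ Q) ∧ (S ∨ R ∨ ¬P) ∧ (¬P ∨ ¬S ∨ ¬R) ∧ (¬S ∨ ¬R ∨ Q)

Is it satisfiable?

Try P = False.
The clause (¬R) is unit, so R = False.
The clause (¬S) is unit, so S = False.
The clause (Q) is unit, so Q = True.
This assignment satisfies each clause.
A satisfying assignment: P ↦ False; Q ↦ True; R ↦ False; S ↦ False.

Yes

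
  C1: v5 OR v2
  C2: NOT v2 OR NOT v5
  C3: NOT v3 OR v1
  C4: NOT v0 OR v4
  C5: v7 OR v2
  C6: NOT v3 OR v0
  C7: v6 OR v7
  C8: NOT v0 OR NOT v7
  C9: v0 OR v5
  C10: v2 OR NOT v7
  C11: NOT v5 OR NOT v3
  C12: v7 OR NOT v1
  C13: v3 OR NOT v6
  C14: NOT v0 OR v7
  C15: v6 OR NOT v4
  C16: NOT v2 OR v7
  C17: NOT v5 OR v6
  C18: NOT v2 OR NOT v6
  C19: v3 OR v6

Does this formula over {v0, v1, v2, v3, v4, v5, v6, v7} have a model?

No, unsatisfiable

Case v5 = true:
(NOT v2) alone gives v2 = false.
(v7) alone gives v7 = true.
But (NOT v7) is also a unit clause — contradiction.
That branch fails; take v5 = false instead.
(v2) alone gives v2 = true.
(v0) alone gives v0 = true.
(v4) alone gives v4 = true.
(NOT v7) alone gives v7 = false.
But (v7) is also a unit clause — contradiction.
Neither v5 = true nor v5 = false works.
No assignment satisfies every clause.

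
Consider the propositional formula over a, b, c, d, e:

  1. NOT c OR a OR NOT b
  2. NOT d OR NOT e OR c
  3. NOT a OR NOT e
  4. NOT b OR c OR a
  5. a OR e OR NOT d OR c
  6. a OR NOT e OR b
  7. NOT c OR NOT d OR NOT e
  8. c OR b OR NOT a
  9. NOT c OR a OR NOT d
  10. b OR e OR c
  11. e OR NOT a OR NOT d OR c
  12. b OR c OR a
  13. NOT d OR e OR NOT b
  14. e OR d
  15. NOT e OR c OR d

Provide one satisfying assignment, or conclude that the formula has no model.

a ↦ true, b ↦ false, c ↦ true, d ↦ true, e ↦ false

Case a = true:
From the singleton clause (NOT e), e = false.
From the singleton clause (d), d = true.
From the singleton clause (c), c = true.
From the singleton clause (NOT b), b = false.
All clauses are satisfied.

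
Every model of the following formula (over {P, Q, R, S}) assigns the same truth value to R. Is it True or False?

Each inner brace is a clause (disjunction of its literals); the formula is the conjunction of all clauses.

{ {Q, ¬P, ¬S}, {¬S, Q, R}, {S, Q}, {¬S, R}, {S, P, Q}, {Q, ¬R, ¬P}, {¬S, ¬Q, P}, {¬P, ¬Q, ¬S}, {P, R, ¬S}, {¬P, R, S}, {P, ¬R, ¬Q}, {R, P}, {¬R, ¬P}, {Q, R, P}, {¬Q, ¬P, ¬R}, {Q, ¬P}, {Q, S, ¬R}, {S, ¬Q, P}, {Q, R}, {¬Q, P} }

Suppose R = False.
The clause (¬S) is unit, so S = False.
The clause (Q) is unit, so Q = True.
The clause (¬P) is unit, so P = False.
Now (P) is unsatisfied and unit — conflict.
So every satisfying assignment has R = True.

True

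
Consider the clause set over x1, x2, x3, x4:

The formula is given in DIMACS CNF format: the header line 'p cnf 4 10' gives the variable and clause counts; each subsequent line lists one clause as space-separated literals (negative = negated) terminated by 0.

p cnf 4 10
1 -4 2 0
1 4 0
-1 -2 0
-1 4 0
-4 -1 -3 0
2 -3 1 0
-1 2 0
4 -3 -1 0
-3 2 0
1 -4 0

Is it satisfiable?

No, unsatisfiable

Try x1 = True.
Unit clause (¬x2) forces x2 = False.
That conflicts with the unit clause (x2).
So x1 must be the other value — set x1 = False.
Unit clause (x4) forces x4 = True.
That conflicts with the unit clause (¬x4).
Either choice for x1 ends in contradiction.
No assignment satisfies every clause.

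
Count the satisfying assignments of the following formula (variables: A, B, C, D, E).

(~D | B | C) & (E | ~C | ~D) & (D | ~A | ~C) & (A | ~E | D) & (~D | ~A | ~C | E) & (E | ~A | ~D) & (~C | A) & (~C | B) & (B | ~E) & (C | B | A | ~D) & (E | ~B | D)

There are 2^5 = 32 truth assignments over (A, B, C, D, E).
Split on A. With A = 1, the clauses containing A are satisfied and ~A drops from the rest; 4 of the 2^4 = 16 assignments to the other variables satisfy what remains.
With A = 0, by the same count on the reduced clause set, 3 assignments work.
(One model: A=F, B=F, C=F, D=F, E=F.)
Total: 4 + 3 = 7.

7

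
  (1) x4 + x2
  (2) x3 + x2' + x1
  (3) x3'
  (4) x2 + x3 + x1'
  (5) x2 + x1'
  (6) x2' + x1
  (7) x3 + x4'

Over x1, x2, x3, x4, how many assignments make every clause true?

1

There are 2^4 = 16 truth assignments over (x1, x2, x3, x4).
Split on x4. With x4 = 1, the clauses containing x4 are satisfied and x4' drops from the rest; 0 of the 2^3 = 8 assignments to the other variables satisfy what remains.
With x4 = 0, by the same count on the reduced clause set, 1 assignment works.
Total: 0 + 1 = 1.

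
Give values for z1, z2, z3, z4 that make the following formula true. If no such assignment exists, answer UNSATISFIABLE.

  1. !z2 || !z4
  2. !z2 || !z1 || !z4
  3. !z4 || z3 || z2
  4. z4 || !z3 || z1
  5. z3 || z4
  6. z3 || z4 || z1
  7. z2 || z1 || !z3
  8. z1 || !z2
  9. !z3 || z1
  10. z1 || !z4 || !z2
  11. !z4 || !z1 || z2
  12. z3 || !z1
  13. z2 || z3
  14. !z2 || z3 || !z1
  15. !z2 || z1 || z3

Branch on z2: set z2 = false.
Unit clause (z3) forces z3 = true.
Unit clause (z1) forces z1 = true.
Unit clause (!z4) forces z4 = false.
This assignment satisfies each clause.

z1=true, z2=false, z3=true, z4=false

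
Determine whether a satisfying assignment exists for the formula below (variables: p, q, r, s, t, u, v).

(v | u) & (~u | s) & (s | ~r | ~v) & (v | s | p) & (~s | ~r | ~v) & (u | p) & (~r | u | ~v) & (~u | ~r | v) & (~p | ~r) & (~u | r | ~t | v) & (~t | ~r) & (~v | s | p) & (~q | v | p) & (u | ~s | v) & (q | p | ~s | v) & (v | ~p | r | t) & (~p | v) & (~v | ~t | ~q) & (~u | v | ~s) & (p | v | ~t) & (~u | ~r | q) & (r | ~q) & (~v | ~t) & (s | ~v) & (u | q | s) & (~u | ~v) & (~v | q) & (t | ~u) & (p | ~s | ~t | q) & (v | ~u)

Unsatisfiable

Case v = 1:
Unit clause (~t) forces t = 0.
Unit clause (s) forces s = 1.
Unit clause (~r) forces r = 0.
Unit clause (~q) forces q = 0.
That conflicts with the unit clause (q).
That branch fails; take v = 0 instead.
Unit clause (u) forces u = 1.
That conflicts with the unit clause (~u).
Either choice for v ends in contradiction.
No assignment satisfies every clause.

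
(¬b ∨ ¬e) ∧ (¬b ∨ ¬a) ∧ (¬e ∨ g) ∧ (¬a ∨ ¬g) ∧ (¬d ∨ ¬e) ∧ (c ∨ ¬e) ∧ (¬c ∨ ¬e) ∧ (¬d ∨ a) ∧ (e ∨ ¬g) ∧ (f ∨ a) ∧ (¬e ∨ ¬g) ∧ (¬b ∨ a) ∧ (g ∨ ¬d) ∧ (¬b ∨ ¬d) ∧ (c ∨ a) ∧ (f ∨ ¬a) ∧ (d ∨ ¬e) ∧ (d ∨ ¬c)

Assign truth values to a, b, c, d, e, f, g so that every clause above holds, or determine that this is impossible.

a ↦ True; b ↦ False; c ↦ False; d ↦ False; e ↦ False; f ↦ True; g ↦ False

Try b = False.
Try e = False.
(¬g) alone gives g = False.
(¬d) alone gives d = False.
(¬c) alone gives c = False.
(a) alone gives a = True.
(f) alone gives f = True.
Every clause now holds.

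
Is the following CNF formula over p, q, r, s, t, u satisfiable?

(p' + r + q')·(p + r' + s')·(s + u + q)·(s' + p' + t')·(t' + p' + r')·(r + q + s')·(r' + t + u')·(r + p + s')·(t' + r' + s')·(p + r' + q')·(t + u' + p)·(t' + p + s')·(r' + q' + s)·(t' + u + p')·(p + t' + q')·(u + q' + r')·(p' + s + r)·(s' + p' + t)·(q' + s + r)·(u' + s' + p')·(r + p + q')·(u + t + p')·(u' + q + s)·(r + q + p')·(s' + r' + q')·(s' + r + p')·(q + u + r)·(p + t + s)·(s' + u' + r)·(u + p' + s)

Suppose p = 0.
Suppose r = 0.
Unit clause (s') forces s = 0.
Unit clause (q') forces q = 0.
Unit clause (u) forces u = 1.
That conflicts with the unit clause (u').
Backtrack on r: now try r = 1.
Unit clause (s') forces s = 0.
Unit clause (q') forces q = 0.
Unit clause (u) forces u = 1.
That conflicts with the unit clause (u').
Neither r = 1 nor r = 0 works.
Backtrack on p: now try p = 1.
Suppose r = 1.
Unit clause (t') forces t = 0.
Unit clause (u') forces u = 0.
That conflicts with the unit clause (u).
Backtrack on r: now try r = 0.
Unit clause (q') forces q = 0.
That conflicts with the unit clause (q).
Neither r = 1 nor r = 0 works.
Neither p = 1 nor p = 0 works.
No assignment satisfies every clause.

No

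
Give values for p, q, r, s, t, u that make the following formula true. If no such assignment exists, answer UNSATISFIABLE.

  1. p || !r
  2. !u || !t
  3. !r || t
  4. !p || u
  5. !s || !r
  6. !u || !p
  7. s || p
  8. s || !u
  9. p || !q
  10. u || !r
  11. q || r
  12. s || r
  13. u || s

Try p = true.
From the singleton clause (u), u = true.
But (!u) is also a unit clause — contradiction.
Undo p and try p = false.
From the singleton clause (!r), r = false.
From the singleton clause (s), s = true.
From the singleton clause (!q), q = false.
But (q) is also a unit clause — contradiction.
Either choice for p ends in contradiction.

UNSATISFIABLE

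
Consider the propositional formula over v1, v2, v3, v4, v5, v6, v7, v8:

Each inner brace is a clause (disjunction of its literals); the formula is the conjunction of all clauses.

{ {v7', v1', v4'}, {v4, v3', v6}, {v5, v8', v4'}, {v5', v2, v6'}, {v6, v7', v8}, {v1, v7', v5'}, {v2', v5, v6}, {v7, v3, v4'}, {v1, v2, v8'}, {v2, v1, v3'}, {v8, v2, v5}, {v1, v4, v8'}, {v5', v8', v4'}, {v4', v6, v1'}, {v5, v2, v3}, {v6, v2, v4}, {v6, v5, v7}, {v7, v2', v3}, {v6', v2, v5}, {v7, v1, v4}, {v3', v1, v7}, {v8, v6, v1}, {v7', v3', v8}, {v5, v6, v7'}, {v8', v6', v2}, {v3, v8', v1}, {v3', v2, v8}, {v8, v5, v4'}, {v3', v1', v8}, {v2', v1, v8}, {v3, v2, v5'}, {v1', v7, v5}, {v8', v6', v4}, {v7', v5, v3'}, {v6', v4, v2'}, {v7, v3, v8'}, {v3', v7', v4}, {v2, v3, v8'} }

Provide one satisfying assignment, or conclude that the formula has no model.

Case v7 = 1:
Case v1 = 1:
The clause (v4') is unit, so v4 = 0.
The clause (v3') is unit, so v3 = 0.
Case v6 = 0:
The clause (v8) is unit, so v8 = 1.
The clause (v2) is unit, so v2 = 1.
The clause (v5) is unit, so v5 = 1.
All clauses are satisfied.

v1: 1; v2: 1; v3: 0; v4: 0; v5: 1; v6: 0; v7: 1; v8: 1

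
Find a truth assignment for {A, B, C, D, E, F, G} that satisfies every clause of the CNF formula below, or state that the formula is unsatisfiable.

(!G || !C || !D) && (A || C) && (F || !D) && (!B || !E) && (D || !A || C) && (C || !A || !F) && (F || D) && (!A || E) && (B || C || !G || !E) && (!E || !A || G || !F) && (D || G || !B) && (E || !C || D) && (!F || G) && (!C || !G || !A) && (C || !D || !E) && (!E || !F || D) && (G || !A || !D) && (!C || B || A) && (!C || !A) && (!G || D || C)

Try A = true.
Unit clause (E) forces E = true.
Unit clause (!B) forces B = false.
Unit clause (!C) forces C = false.
Unit clause (D) forces D = true.
Now (!D) is unsatisfied and unit — conflict.
That branch fails; take A = false instead.
Unit clause (C) forces C = true.
Unit clause (B) forces B = true.
Unit clause (!E) forces E = false.
Unit clause (D) forces D = true.
Unit clause (!G) forces G = false.
Unit clause (F) forces F = true.
Now (!F) is unsatisfied and unit — conflict.
Either choice for A ends in contradiction.

UNSATISFIABLE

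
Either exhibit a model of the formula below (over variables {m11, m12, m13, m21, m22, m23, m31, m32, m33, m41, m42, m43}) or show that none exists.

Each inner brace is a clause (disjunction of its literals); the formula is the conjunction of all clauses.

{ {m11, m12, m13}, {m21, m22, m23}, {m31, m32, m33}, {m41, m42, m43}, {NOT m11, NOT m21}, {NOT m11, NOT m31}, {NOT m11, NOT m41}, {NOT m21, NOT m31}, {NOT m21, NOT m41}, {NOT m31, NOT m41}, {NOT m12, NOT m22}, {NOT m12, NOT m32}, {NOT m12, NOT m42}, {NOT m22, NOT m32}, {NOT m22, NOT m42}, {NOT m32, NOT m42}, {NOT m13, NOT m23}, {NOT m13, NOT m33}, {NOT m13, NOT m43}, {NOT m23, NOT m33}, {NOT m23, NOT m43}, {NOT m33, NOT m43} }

UNSATISFIABLE

Try m11 = false.
Try m12 = true.
Unit clause (NOT m22) forces m22 = false.
Unit clause (NOT m32) forces m32 = false.
Unit clause (NOT m42) forces m42 = false.
Try m21 = true.
Unit clause (NOT m31) forces m31 = false.
Unit clause (m33) forces m33 = true.
Unit clause (NOT m41) forces m41 = false.
Unit clause (m43) forces m43 = true.
That conflicts with the unit clause (NOT m43).
So m21 must be the other value — set m21 = false.
Unit clause (m23) forces m23 = true.
Unit clause (NOT m13) forces m13 = false.
Unit clause (NOT m33) forces m33 = false.
Unit clause (m31) forces m31 = true.
Unit clause (NOT m41) forces m41 = false.
Unit clause (m43) forces m43 = true.
That conflicts with the unit clause (NOT m43).
Either choice for m21 ends in contradiction.
So m12 must be the other value — set m12 = false.
Unit clause (m13) forces m13 = true.
Unit clause (NOT m23) forces m23 = false.
Unit clause (NOT m33) forces m33 = false.
Unit clause (NOT m43) forces m43 = false.
Try m21 = true.
Unit clause (NOT m31) forces m31 = false.
Unit clause (m32) forces m32 = true.
Unit clause (NOT m41) forces m41 = false.
Unit clause (m42) forces m42 = true.
That conflicts with the unit clause (NOT m42).
So m21 must be the other value — set m21 = false.
Unit clause (m22) forces m22 = true.
Unit clause (NOT m32) forces m32 = false.
Unit clause (m31) forces m31 = true.
Unit clause (NOT m41) forces m41 = false.
Unit clause (m42) forces m42 = true.
That conflicts with the unit clause (NOT m42).
Either choice for m21 ends in contradiction.
Either choice for m12 ends in contradiction.
So m11 must be the other value — set m11 = true.
Unit clause (NOT m21) forces m21 = false.
Unit clause (NOT m31) forces m31 = false.
Unit clause (NOT m41) forces m41 = false.
Try m22 = true.
Unit clause (NOT m12) forces m12 = false.
Unit clause (NOT m32) forces m32 = false.
Unit clause (m33) forces m33 = true.
Unit clause (NOT m42) forces m42 = false.
Unit clause (m43) forces m43 = true.
That conflicts with the unit clause (NOT m43).
So m22 must be the other value — set m22 = false.
Unit clause (m23) forces m23 = true.
Unit clause (NOT m13) forces m13 = false.
Unit clause (NOT m33) forces m33 = false.
Unit clause (m32) forces m32 = true.
Unit clause (NOT m12) forces m12 = false.
Unit clause (NOT m42) forces m42 = false.
Unit clause (m43) forces m43 = true.
That conflicts with the unit clause (NOT m43).
Either choice for m22 ends in contradiction.
Either choice for m11 ends in contradiction.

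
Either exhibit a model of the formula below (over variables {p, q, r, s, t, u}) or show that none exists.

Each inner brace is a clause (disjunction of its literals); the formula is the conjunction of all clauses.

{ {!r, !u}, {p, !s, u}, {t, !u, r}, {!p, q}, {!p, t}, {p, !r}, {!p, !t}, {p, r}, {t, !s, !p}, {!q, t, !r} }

Suppose r = false.
From the singleton clause (p), p = true.
From the singleton clause (q), q = true.
From the singleton clause (t), t = true.
That conflicts with the unit clause (!t).
Backtrack on r: now try r = true.
From the singleton clause (!u), u = false.
From the singleton clause (p), p = true.
From the singleton clause (q), q = true.
From the singleton clause (t), t = true.
That conflicts with the unit clause (!t).
Both values of r lead to a conflict.

UNSATISFIABLE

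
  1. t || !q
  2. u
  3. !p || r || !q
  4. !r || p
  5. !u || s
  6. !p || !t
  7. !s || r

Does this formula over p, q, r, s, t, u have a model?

Satisfiable

Unit clause (u) forces u = true.
Unit clause (s) forces s = true.
Unit clause (r) forces r = true.
Unit clause (p) forces p = true.
Unit clause (!t) forces t = false.
Unit clause (!q) forces q = false.
All clauses are satisfied.
A satisfying assignment: p ↦ true,  q ↦ false,  r ↦ true,  s ↦ true,  t ↦ false,  u ↦ true.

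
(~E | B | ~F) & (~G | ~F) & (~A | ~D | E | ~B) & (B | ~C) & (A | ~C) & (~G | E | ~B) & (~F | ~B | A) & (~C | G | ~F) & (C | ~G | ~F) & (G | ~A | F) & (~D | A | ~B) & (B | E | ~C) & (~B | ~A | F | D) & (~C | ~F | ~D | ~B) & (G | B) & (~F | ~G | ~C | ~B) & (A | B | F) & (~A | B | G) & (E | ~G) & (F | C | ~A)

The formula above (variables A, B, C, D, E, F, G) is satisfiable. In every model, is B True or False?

True

Suppose B = 0.
Unit clause (~C) forces C = 0.
Unit clause (G) forces G = 1.
Unit clause (~F) forces F = 0.
Unit clause (A) forces A = 1.
Now (~A) is unsatisfied and unit — conflict.
So every satisfying assignment has B = True.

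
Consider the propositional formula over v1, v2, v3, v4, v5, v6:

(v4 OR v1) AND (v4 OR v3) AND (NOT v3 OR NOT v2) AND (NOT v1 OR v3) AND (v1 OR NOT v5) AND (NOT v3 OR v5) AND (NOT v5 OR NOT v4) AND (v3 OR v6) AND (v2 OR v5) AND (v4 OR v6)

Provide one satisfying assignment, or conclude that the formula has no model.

Suppose v4 = false.
From the singleton clause (v1), v1 = true.
From the singleton clause (v3), v3 = true.
From the singleton clause (NOT v2), v2 = false.
From the singleton clause (v5), v5 = true.
From the singleton clause (v6), v6 = true.
This assignment satisfies each clause.

v1 ↦ true,  v2 ↦ false,  v3 ↦ true,  v4 ↦ false,  v5 ↦ true,  v6 ↦ true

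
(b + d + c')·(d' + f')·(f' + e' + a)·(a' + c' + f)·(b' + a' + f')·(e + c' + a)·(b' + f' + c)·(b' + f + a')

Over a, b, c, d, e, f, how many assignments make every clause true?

There are 2^6 = 64 truth assignments over (a, b, c, d, e, f).
Split on e. With e = 1, the clauses containing e are satisfied and e' drops from the rest; 10 of the 2^5 = 32 assignments to the other variables satisfy what remains.
With e = 0, by the same count on the reduced clause set, 8 assignments work.
Total: 10 + 8 = 18.

18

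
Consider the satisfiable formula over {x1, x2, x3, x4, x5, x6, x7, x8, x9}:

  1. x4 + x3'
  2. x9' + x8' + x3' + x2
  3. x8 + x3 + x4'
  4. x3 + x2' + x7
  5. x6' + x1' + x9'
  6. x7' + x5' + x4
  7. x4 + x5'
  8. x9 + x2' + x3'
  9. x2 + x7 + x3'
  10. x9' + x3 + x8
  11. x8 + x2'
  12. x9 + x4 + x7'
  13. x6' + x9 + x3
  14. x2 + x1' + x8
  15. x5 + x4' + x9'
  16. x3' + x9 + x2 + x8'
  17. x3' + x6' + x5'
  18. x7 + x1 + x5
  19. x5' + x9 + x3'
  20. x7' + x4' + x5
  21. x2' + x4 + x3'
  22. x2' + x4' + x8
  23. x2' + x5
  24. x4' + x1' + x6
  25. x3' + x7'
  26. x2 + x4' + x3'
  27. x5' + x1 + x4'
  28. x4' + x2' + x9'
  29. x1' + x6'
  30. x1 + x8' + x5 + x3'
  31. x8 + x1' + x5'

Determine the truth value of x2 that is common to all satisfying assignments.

Suppose x2 = 1.
Unit clause (x8) forces x8 = 1.
Unit clause (x5) forces x5 = 1.
Unit clause (x4) forces x4 = 1.
Unit clause (x1) forces x1 = 1.
Unit clause (x6) forces x6 = 1.
Now (x6') is unsatisfied and unit — conflict.
So every satisfying assignment has x2 = False.

False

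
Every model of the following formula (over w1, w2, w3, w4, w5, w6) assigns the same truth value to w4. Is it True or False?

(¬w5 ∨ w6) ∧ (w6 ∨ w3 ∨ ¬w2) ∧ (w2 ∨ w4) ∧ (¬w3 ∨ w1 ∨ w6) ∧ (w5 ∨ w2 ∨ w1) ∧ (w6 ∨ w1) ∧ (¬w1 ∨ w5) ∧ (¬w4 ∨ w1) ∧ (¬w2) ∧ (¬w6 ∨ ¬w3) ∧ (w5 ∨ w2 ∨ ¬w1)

True

Suppose w4 = False.
Unit clause (w2) forces w2 = True.
Now (¬w2) is unsatisfied and unit — conflict.
So every satisfying assignment has w4 = True.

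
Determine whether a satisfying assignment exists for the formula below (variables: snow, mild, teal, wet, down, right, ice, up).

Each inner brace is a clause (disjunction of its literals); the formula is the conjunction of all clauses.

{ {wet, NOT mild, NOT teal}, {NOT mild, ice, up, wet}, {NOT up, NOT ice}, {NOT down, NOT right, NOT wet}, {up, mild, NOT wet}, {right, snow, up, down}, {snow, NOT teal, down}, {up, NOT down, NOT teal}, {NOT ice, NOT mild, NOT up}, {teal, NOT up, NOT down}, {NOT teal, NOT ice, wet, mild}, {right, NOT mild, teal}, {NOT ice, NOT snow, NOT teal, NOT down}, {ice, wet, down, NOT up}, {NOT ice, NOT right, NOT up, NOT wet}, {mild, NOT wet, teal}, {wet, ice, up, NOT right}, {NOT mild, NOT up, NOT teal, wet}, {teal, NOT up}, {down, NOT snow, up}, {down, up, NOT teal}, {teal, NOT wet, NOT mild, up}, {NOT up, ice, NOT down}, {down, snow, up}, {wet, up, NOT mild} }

Yes, satisfiable

Suppose up = true.
From the singleton clause (NOT ice), ice = false.
From the singleton clause (teal), teal = true.
From the singleton clause (NOT down), down = false.
From the singleton clause (snow), snow = true.
From the singleton clause (wet), wet = true.
No clause remains; mild, right are free.
A satisfying assignment: snow=true,  mild=false,  teal=true,  wet=true,  down=false,  right=true,  ice=false,  up=true.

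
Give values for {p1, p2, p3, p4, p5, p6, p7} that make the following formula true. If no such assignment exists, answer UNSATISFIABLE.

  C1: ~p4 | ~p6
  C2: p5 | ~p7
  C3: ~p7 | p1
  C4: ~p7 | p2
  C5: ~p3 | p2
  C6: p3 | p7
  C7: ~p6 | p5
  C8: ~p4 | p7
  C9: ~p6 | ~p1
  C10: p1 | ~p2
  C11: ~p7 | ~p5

Try p4 = 0.
Try p5 = 1.
(~p7) alone gives p7 = 0.
(p3) alone gives p3 = 1.
(p2) alone gives p2 = 1.
(p1) alone gives p1 = 1.
(~p6) alone gives p6 = 0.
Every clause now holds.

p1: 1,  p2: 1,  p3: 1,  p4: 0,  p5: 1,  p6: 0,  p7: 0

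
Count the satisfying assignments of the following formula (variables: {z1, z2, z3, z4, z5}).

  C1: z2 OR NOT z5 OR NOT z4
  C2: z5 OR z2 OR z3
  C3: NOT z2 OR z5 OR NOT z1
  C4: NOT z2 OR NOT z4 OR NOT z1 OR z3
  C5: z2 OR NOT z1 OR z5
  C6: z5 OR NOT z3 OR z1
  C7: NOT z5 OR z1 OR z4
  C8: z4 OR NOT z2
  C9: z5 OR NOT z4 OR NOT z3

6

There are 2^5 = 32 truth assignments over (z1, z2, z3, z4, z5).
Split on z4. With z4 = true, the clauses containing z4 are satisfied and NOT z4 drops from the rest; 4 of the 2^4 = 16 assignments to the other variables satisfy what remains.
With z4 = false, by the same count on the reduced clause set, 2 assignments work.
(One model: z1=F, z2=T, z3=F, z4=T, z5=F.)
Total: 4 + 2 = 6.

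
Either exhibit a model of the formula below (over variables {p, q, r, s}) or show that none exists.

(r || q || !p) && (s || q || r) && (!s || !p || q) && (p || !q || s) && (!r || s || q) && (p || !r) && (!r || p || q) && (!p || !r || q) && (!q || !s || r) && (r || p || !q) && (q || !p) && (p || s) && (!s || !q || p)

p: true, q: true, r: false, s: false

Branch on p: set p = true.
(q) alone gives q = true.
Branch on s: set s = false.
Every clause is now satisfied; r is unconstrained.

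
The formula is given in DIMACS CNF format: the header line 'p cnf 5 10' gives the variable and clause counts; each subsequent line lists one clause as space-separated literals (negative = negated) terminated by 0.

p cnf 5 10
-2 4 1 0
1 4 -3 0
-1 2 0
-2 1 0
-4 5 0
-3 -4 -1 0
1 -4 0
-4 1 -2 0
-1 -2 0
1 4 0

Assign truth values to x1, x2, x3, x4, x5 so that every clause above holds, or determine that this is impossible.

UNSATISFIABLE

Try x1 = False.
(¬x2) alone gives x2 = False.
(¬x4) alone gives x4 = False.
But (x4) is also a unit clause — contradiction.
So x1 must be the other value — set x1 = True.
(x2) alone gives x2 = True.
But (¬x2) is also a unit clause — contradiction.
Either choice for x1 ends in contradiction.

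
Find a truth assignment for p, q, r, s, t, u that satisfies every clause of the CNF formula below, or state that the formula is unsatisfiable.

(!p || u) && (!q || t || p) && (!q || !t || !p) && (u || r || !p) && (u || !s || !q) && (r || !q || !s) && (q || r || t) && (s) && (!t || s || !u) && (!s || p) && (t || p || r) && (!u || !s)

Unit clause (s) forces s = true.
Unit clause (p) forces p = true.
Unit clause (u) forces u = true.
That conflicts with the unit clause (!u).

UNSATISFIABLE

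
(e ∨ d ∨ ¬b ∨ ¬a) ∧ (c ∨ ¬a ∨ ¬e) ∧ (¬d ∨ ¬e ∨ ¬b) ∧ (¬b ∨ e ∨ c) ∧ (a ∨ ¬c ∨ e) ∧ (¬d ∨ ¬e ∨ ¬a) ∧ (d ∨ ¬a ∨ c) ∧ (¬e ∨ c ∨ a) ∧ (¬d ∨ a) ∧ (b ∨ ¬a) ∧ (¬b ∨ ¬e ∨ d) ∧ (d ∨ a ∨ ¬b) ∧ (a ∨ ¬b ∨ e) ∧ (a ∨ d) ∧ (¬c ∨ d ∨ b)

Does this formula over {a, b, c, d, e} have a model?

Case d = True:
(a) alone gives a = True.
(¬e) alone gives e = False.
(b) alone gives b = True.
(c) alone gives c = True.
Every clause now holds.
A satisfying assignment: a=True, b=True, c=True, d=True, e=False.

Yes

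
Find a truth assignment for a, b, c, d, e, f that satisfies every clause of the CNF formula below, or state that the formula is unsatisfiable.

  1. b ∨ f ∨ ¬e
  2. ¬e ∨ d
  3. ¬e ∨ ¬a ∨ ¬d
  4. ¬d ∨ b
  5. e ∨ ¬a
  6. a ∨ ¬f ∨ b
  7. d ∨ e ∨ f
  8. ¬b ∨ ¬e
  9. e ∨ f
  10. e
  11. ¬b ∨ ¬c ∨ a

UNSATISFIABLE

Unit clause (e) forces e = True.
Unit clause (d) forces d = True.
Unit clause (¬a) forces a = False.
Unit clause (b) forces b = True.
Now (¬b) is unsatisfied and unit — conflict.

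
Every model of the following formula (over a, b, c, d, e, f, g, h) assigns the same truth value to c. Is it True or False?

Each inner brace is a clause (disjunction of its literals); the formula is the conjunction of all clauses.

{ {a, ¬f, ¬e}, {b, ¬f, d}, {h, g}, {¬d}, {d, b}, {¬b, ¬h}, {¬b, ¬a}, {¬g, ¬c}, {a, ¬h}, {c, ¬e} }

Suppose c = True.
From the singleton clause (¬d), d = False.
From the singleton clause (b), b = True.
From the singleton clause (¬h), h = False.
From the singleton clause (g), g = True.
Now (¬g) is unsatisfied and unit — conflict.
So every satisfying assignment has c = False.

False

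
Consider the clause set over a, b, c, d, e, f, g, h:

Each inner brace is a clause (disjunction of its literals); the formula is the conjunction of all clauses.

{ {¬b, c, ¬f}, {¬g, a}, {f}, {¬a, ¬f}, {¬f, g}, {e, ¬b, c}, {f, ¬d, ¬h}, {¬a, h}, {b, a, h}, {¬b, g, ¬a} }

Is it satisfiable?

No

Unit clause (f) forces f = True.
Unit clause (¬a) forces a = False.
Unit clause (¬g) forces g = False.
Now (g) is unsatisfied and unit — conflict.
No assignment satisfies every clause.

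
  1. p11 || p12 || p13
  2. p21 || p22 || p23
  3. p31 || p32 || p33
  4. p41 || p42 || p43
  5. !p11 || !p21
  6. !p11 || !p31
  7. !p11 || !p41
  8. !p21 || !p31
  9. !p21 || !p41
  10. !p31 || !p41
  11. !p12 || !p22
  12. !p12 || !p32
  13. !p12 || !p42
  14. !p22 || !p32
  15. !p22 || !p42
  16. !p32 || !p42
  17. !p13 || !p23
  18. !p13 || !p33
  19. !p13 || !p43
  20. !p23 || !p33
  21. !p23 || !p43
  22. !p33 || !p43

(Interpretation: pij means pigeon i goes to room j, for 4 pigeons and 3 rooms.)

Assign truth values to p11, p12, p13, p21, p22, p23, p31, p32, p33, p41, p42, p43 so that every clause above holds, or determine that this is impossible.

Suppose p11 = false.
Suppose p12 = true.
From the singleton clause (!p22), p22 = false.
From the singleton clause (!p32), p32 = false.
From the singleton clause (!p42), p42 = false.
Suppose p21 = true.
From the singleton clause (!p31), p31 = false.
From the singleton clause (p33), p33 = true.
From the singleton clause (!p41), p41 = false.
From the singleton clause (p43), p43 = true.
But (!p43) is also a unit clause — contradiction.
Backtrack on p21: now try p21 = false.
From the singleton clause (p23), p23 = true.
From the singleton clause (!p13), p13 = false.
From the singleton clause (!p33), p33 = false.
From the singleton clause (p31), p31 = true.
From the singleton clause (!p41), p41 = false.
From the singleton clause (p43), p43 = true.
But (!p43) is also a unit clause — contradiction.
Neither p21 = true nor p21 = false works.
Backtrack on p12: now try p12 = false.
From the singleton clause (p13), p13 = true.
From the singleton clause (!p23), p23 = false.
From the singleton clause (!p33), p33 = false.
From the singleton clause (!p43), p43 = false.
Suppose p21 = true.
From the singleton clause (!p31), p31 = false.
From the singleton clause (p32), p32 = true.
From the singleton clause (!p41), p41 = false.
From the singleton clause (p42), p42 = true.
But (!p42) is also a unit clause — contradiction.
Backtrack on p21: now try p21 = false.
From the singleton clause (p22), p22 = true.
From the singleton clause (!p32), p32 = false.
From the singleton clause (p31), p31 = true.
From the singleton clause (!p41), p41 = false.
From the singleton clause (p42), p42 = true.
But (!p42) is also a unit clause — contradiction.
Neither p21 = true nor p21 = false works.
Neither p12 = true nor p12 = false works.
Backtrack on p11: now try p11 = true.
From the singleton clause (!p21), p21 = false.
From the singleton clause (!p31), p31 = false.
From the singleton clause (!p41), p41 = false.
Suppose p22 = true.
From the singleton clause (!p12), p12 = false.
From the singleton clause (!p32), p32 = false.
From the singleton clause (p33), p33 = true.
From the singleton clause (!p42), p42 = false.
From the singleton clause (p43), p43 = true.
But (!p43) is also a unit clause — contradiction.
Backtrack on p22: now try p22 = false.
From the singleton clause (p23), p23 = true.
From the singleton clause (!p13), p13 = false.
From the singleton clause (!p33), p33 = false.
From the singleton clause (p32), p32 = true.
From the singleton clause (!p12), p12 = false.
From the singleton clause (!p42), p42 = false.
From the singleton clause (p43), p43 = true.
But (!p43) is also a unit clause — contradiction.
Neither p22 = true nor p22 = false works.
Neither p11 = true nor p11 = false works.

UNSATISFIABLE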